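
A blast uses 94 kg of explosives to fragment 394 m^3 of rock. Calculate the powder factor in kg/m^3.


Powder factor = explosive mass / rock volume
= 94 / 394
= 0.2386 kg/m^3

0.2386 kg/m^3


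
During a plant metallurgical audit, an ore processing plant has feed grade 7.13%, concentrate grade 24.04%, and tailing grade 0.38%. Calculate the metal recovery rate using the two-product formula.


Using the two-product formula:
R = 100 * c * (f - t) / (f * (c - t))
Numerator = 100 * 24.04 * (7.13 - 0.38)
= 100 * 24.04 * 6.75
= 16227.0
Denominator = 7.13 * (24.04 - 0.38)
= 7.13 * 23.66
= 168.6958
R = 16227.0 / 168.6958
= 96.1909%

96.1909%


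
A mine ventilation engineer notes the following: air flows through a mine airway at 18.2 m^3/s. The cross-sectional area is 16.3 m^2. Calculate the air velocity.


1.1166 m/s

Velocity = flow rate / cross-sectional area
= 18.2 / 16.3
= 1.1166 m/s


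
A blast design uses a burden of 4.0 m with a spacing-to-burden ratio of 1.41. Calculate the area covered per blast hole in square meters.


22.56 m^2

First, find the spacing:
Spacing = burden * ratio = 4.0 * 1.41
= 5.64 m
Then, calculate the area:
Area = burden * spacing = 4.0 * 5.64
= 22.56 m^2


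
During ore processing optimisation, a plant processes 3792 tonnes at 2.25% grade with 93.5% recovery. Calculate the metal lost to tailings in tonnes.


5.5458 tonnes

Total metal in feed:
= 3792 * 2.25 / 100 = 85.32 tonnes
Metal recovered:
= 85.32 * 93.5 / 100 = 79.7742 tonnes
Metal lost to tailings:
= 85.32 - 79.7742
= 5.5458 tonnes


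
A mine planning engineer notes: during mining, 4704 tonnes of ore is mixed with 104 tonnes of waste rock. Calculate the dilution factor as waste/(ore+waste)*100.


Total material = ore + waste
= 4704 + 104 = 4808 tonnes
Dilution = waste / total * 100
= 104 / 4808 * 100
= 0.02163061564 * 100
= 2.1631%

2.1631%


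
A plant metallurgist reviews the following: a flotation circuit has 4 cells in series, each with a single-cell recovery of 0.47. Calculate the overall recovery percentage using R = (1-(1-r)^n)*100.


Complement of single-cell recovery:
1 - r = 1 - 0.47 = 0.53
Raise to power n:
(1 - r)^4 = 0.53^4 = 0.07890481
Overall recovery:
R = (1 - 0.07890481) * 100
= 92.1095%

92.1095%


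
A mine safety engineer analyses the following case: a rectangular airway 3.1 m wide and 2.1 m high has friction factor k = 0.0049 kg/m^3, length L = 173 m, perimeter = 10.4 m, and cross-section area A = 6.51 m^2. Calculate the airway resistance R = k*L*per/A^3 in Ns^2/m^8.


Compute the numerator:
k * L * per = 0.0049 * 173 * 10.4
= 8.81608
Compute the denominator:
A^3 = 6.51^3 = 275.894451
Resistance:
R = 8.81608 / 275.894451
= 0.032 Ns^2/m^8

0.032 Ns^2/m^8


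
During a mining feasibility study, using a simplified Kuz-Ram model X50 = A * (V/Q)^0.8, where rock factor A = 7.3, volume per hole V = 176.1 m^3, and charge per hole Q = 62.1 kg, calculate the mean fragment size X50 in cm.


Compute V/Q:
V/Q = 176.1 / 62.1 = 2.835748792
Raise to the power 0.8:
(V/Q)^0.8 = 2.835748792^0.8 = 2.302153113
Multiply by A:
X50 = 7.3 * 2.302153113
= 16.8057 cm

16.8057 cm


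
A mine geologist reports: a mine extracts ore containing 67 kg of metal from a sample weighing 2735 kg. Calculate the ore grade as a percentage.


2.4497%

Ore grade = (metal mass / ore mass) * 100
= (67 / 2735) * 100
= 0.02449725777 * 100
= 2.4497%


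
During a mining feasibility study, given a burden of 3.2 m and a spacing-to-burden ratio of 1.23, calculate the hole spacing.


3.936 m

Spacing = burden * ratio
= 3.2 * 1.23
= 3.936 m


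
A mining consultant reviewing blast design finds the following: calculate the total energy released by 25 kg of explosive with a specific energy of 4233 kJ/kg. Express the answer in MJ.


105.825 MJ

Energy = mass * specific_energy / 1000
= 25 * 4233 / 1000
= 105825 / 1000
= 105.825 MJ


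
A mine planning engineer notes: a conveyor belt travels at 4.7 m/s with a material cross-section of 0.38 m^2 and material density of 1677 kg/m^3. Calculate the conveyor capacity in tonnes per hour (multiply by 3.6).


Volumetric flow = speed * area
= 4.7 * 0.38 = 1.786 m^3/s
Mass flow = volumetric * density
= 1.786 * 1677 = 2995.122 kg/s
Convert to t/h: multiply by 3.6
Capacity = 2995.122 * 3.6
= 10782.4392 t/h

10782.4392 t/h


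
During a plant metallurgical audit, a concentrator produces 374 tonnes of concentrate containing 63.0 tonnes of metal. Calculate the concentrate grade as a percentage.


16.8449%

Grade = (metal in concentrate / concentrate mass) * 100
= (63.0 / 374) * 100
= 0.1684491979 * 100
= 16.8449%


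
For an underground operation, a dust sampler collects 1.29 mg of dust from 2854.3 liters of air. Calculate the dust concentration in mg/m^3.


0.4519 mg/m^3

Convert liters to m^3: 1 m^3 = 1000 L
Concentration = mass / volume * 1000
= 1.29 / 2854.3 * 1000
= 0.0004519496899 * 1000
= 0.4519 mg/m^3


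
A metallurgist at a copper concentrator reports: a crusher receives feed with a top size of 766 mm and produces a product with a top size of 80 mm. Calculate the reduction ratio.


Reduction ratio = feed size / product size
= 766 / 80
= 9.575

9.575


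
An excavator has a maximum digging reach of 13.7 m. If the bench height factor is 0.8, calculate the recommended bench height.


10.96 m

Bench height = reach * factor
= 13.7 * 0.8
= 10.96 m


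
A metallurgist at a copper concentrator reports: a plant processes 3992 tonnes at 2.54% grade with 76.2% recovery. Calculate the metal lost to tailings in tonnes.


Total metal in feed:
= 3992 * 2.54 / 100 = 101.3968 tonnes
Metal recovered:
= 101.3968 * 76.2 / 100 = 77.2643616 tonnes
Metal lost to tailings:
= 101.3968 - 77.2643616
= 24.1324 tonnes

24.1324 tonnes


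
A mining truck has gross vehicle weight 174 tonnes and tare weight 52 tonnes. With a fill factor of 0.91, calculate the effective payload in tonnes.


111.02 tonnes

Maximum payload = gross - tare
= 174 - 52 = 122 tonnes
Effective payload = max payload * fill factor
= 122 * 0.91
= 111.02 tonnes


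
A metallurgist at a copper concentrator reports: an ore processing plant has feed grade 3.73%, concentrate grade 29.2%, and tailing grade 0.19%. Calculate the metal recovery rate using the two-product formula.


Using the two-product formula:
R = 100 * c * (f - t) / (f * (c - t))
Numerator = 100 * 29.2 * (3.73 - 0.19)
= 100 * 29.2 * 3.54
= 10336.8
Denominator = 3.73 * (29.2 - 0.19)
= 3.73 * 29.01
= 108.2073
R = 10336.8 / 108.2073
= 95.5278%

95.5278%


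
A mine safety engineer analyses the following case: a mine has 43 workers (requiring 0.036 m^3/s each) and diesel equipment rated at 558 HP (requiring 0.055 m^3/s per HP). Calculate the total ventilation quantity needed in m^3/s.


32.238 m^3/s

Airflow for workers:
Q_people = 43 * 0.036 = 1.548 m^3/s
Airflow for diesel equipment:
Q_diesel = 558 * 0.055 = 30.69 m^3/s
Total ventilation:
Q_total = 1.548 + 30.69
= 32.238 m^3/s


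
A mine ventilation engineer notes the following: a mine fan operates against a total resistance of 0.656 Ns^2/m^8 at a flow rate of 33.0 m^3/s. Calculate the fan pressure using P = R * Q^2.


714.384 Pa

Compute Q^2:
Q^2 = 33.0^2 = 1089.0
Compute pressure:
P = R * Q^2 = 0.656 * 1089.0
= 714.384 Pa


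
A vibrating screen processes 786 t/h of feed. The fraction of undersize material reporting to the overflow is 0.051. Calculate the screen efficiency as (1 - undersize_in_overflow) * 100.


Screen efficiency = (1 - fraction of undersize in overflow) * 100
= (1 - 0.051) * 100
= 0.949 * 100
= 94.9%

94.9%


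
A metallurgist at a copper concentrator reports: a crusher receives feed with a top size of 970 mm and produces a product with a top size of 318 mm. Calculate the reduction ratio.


3.0503

Reduction ratio = feed size / product size
= 970 / 318
= 3.0503


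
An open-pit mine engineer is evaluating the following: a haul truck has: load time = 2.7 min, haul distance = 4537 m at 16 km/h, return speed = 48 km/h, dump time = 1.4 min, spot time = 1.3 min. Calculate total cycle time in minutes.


28.085 min

Convert haul speed to m/min: 16 * 1000/60 = 266.6666667 m/min
Haul time = 4537 / 266.6666667 = 17.01375 min
Convert return speed to m/min: 48 * 1000/60 = 800 m/min
Return time = 4537 / 800 = 5.67125 min
Total cycle time:
= 2.7 + 17.01375 + 1.4 + 5.67125 + 1.3
= 28.085 min


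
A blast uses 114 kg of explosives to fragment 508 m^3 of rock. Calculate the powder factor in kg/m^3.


0.2244 kg/m^3

Powder factor = explosive mass / rock volume
= 114 / 508
= 0.2244 kg/m^3


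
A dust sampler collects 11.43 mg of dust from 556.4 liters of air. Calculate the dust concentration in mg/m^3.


20.5428 mg/m^3

Convert liters to m^3: 1 m^3 = 1000 L
Concentration = mass / volume * 1000
= 11.43 / 556.4 * 1000
= 0.02054277498 * 1000
= 20.5428 mg/m^3


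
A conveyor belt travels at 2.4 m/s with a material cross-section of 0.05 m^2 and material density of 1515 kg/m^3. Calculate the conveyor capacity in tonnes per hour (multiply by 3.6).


Volumetric flow = speed * area
= 2.4 * 0.05 = 0.12 m^3/s
Mass flow = volumetric * density
= 0.12 * 1515 = 181.8 kg/s
Convert to t/h: multiply by 3.6
Capacity = 181.8 * 3.6
= 654.48 t/h

654.48 t/h


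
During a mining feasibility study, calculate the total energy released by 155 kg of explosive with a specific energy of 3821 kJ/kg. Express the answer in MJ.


Energy = mass * specific_energy / 1000
= 155 * 3821 / 1000
= 592255 / 1000
= 592.255 MJ

592.255 MJ


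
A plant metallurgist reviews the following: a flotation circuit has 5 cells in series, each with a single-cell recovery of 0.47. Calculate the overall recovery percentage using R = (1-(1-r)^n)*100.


95.818%

Complement of single-cell recovery:
1 - r = 1 - 0.47 = 0.53
Raise to power n:
(1 - r)^5 = 0.53^5 = 0.0418195493
Overall recovery:
R = (1 - 0.0418195493) * 100
= 95.818%


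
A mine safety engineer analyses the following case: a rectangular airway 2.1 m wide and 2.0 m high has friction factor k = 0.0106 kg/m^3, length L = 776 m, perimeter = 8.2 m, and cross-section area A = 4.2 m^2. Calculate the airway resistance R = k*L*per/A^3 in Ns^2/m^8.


Compute the numerator:
k * L * per = 0.0106 * 776 * 8.2
= 67.44992
Compute the denominator:
A^3 = 4.2^3 = 74.088
Resistance:
R = 67.44992 / 74.088
= 0.9104 Ns^2/m^8

0.9104 Ns^2/m^8


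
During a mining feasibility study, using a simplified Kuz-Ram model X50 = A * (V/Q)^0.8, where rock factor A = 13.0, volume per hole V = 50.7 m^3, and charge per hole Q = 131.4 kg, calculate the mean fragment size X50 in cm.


6.0684 cm

Compute V/Q:
V/Q = 50.7 / 131.4 = 0.3858447489
Raise to the power 0.8:
(V/Q)^0.8 = 0.3858447489^0.8 = 0.4667991701
Multiply by A:
X50 = 13.0 * 0.4667991701
= 6.0684 cm


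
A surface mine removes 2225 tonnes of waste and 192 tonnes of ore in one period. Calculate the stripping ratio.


11.5885

Stripping ratio = waste tonnage / ore tonnage
= 2225 / 192
= 11.5885


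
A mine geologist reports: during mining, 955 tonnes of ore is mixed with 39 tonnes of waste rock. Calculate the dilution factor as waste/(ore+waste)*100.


Total material = ore + waste
= 955 + 39 = 994 tonnes
Dilution = waste / total * 100
= 39 / 994 * 100
= 0.03923541247 * 100
= 3.9235%

3.9235%


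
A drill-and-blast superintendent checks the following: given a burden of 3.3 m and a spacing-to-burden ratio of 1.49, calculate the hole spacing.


Spacing = burden * ratio
= 3.3 * 1.49
= 4.917 m

4.917 m


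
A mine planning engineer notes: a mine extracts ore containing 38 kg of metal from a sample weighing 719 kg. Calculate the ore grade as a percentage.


5.2851%

Ore grade = (metal mass / ore mass) * 100
= (38 / 719) * 100
= 0.0528511822 * 100
= 5.2851%


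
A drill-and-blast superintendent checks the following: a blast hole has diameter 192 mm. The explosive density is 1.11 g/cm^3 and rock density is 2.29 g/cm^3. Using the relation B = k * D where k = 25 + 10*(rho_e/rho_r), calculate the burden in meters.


5.7307 m

First, compute k:
rho_e / rho_r = 1.11 / 2.29 = 0.4847161572
k = 25 + 10 * 0.4847161572 = 29.84716157
Then, compute burden:
B = k * D / 1000 = 29.84716157 * 192 / 1000
= 5730.655022 / 1000
= 5.7307 m


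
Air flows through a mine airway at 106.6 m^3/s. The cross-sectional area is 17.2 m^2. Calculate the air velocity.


6.1977 m/s

Velocity = flow rate / cross-sectional area
= 106.6 / 17.2
= 6.1977 m/s


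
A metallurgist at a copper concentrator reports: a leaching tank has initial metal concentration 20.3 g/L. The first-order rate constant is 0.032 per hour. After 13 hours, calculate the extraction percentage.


34.032%

Compute the exponent:
-k * t = -0.032 * 13 = -0.416
Remaining concentration:
C = 20.3 * exp(-0.416)
= 20.3 * 0.6596802705
= 13.39150949 g/L
Extracted = 20.3 - 13.39150949 = 6.908490509 g/L
Extraction % = 6.908490509 / 20.3 * 100
= 34.032%


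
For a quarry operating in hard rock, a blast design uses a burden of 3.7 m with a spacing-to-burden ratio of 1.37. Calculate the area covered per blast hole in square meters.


18.7553 m^2

First, find the spacing:
Spacing = burden * ratio = 3.7 * 1.37
= 5.069 m
Then, calculate the area:
Area = burden * spacing = 3.7 * 5.069
= 18.7553 m^2


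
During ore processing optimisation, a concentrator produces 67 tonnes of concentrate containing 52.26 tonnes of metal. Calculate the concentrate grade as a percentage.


78.0%

Grade = (metal in concentrate / concentrate mass) * 100
= (52.26 / 67) * 100
= 0.78 * 100
= 78.0%


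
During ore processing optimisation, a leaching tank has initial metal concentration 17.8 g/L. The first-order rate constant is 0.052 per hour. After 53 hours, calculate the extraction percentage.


93.6455%

Compute the exponent:
-k * t = -0.052 * 53 = -2.756
Remaining concentration:
C = 17.8 * exp(-2.756)
= 17.8 * 0.06354544244
= 1.131108875 g/L
Extracted = 17.8 - 1.131108875 = 16.66889112 g/L
Extraction % = 16.66889112 / 17.8 * 100
= 93.6455%


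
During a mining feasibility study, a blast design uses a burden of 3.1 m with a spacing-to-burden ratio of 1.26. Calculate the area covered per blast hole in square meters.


12.1086 m^2

First, find the spacing:
Spacing = burden * ratio = 3.1 * 1.26
= 3.906 m
Then, calculate the area:
Area = burden * spacing = 3.1 * 3.906
= 12.1086 m^2


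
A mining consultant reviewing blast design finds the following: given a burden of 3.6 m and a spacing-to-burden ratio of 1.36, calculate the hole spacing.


Spacing = burden * ratio
= 3.6 * 1.36
= 4.896 m

4.896 m


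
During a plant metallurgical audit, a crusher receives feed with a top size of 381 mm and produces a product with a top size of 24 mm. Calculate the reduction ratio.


Reduction ratio = feed size / product size
= 381 / 24
= 15.875

15.875


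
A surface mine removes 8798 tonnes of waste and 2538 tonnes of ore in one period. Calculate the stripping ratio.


Stripping ratio = waste tonnage / ore tonnage
= 8798 / 2538
= 3.4665

3.4665


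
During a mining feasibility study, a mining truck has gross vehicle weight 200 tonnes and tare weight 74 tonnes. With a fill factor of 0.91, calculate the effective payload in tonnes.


Maximum payload = gross - tare
= 200 - 74 = 126 tonnes
Effective payload = max payload * fill factor
= 126 * 0.91
= 114.66 tonnes

114.66 tonnes


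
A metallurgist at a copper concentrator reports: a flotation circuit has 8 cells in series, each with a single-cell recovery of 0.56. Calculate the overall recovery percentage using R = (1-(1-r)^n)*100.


Complement of single-cell recovery:
1 - r = 1 - 0.56 = 0.44
Raise to power n:
(1 - r)^8 = 0.44^8 = 0.001404822363
Overall recovery:
R = (1 - 0.001404822363) * 100
= 99.8595%

99.8595%


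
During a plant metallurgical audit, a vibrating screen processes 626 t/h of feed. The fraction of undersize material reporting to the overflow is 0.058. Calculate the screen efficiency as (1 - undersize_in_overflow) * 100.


94.2%

Screen efficiency = (1 - fraction of undersize in overflow) * 100
= (1 - 0.058) * 100
= 0.942 * 100
= 94.2%


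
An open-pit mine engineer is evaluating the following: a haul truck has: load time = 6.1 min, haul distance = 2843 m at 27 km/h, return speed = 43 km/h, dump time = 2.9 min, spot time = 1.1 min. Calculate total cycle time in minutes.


20.3848 min

Convert haul speed to m/min: 27 * 1000/60 = 450 m/min
Haul time = 2843 / 450 = 6.317777778 min
Convert return speed to m/min: 43 * 1000/60 = 716.6666667 m/min
Return time = 2843 / 716.6666667 = 3.966976744 min
Total cycle time:
= 6.1 + 6.317777778 + 2.9 + 3.966976744 + 1.1
= 20.3848 min


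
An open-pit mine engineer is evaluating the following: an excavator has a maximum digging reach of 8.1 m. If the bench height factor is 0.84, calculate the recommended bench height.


Bench height = reach * factor
= 8.1 * 0.84
= 6.804 m

6.804 m


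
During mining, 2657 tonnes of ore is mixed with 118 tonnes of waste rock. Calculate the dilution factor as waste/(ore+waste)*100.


4.2523%

Total material = ore + waste
= 2657 + 118 = 2775 tonnes
Dilution = waste / total * 100
= 118 / 2775 * 100
= 0.04252252252 * 100
= 4.2523%


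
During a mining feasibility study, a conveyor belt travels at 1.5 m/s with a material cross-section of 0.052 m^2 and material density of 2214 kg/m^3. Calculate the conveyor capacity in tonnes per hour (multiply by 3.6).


621.6912 t/h

Volumetric flow = speed * area
= 1.5 * 0.052 = 0.078 m^3/s
Mass flow = volumetric * density
= 0.078 * 2214 = 172.692 kg/s
Convert to t/h: multiply by 3.6
Capacity = 172.692 * 3.6
= 621.6912 t/h


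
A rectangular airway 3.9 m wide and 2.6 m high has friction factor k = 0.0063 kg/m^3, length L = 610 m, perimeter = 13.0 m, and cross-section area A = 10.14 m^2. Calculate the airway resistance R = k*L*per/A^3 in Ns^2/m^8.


Compute the numerator:
k * L * per = 0.0063 * 610 * 13.0
= 49.959
Compute the denominator:
A^3 = 10.14^3 = 1042.590744
Resistance:
R = 49.959 / 1042.590744
= 0.0479 Ns^2/m^8

0.0479 Ns^2/m^8


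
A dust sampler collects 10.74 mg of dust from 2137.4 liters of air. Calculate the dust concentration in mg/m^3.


5.0248 mg/m^3

Convert liters to m^3: 1 m^3 = 1000 L
Concentration = mass / volume * 1000
= 10.74 / 2137.4 * 1000
= 0.005024796482 * 1000
= 5.0248 mg/m^3


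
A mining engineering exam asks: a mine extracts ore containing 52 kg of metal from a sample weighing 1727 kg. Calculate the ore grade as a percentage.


Ore grade = (metal mass / ore mass) * 100
= (52 / 1727) * 100
= 0.03011001737 * 100
= 3.011%

3.011%


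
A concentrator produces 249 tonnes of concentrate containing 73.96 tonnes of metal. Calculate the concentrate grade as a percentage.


Grade = (metal in concentrate / concentrate mass) * 100
= (73.96 / 249) * 100
= 0.2970281124 * 100
= 29.7028%

29.7028%


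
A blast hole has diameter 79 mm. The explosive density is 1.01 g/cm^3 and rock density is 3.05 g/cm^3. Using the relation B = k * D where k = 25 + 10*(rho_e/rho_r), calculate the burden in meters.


First, compute k:
rho_e / rho_r = 1.01 / 3.05 = 0.331147541
k = 25 + 10 * 0.331147541 = 28.31147541
Then, compute burden:
B = k * D / 1000 = 28.31147541 * 79 / 1000
= 2236.606557 / 1000
= 2.2366 m

2.2366 m


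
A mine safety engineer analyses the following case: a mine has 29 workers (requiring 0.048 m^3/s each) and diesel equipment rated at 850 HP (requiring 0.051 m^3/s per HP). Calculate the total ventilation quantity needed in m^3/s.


44.742 m^3/s

Airflow for workers:
Q_people = 29 * 0.048 = 1.392 m^3/s
Airflow for diesel equipment:
Q_diesel = 850 * 0.051 = 43.35 m^3/s
Total ventilation:
Q_total = 1.392 + 43.35
= 44.742 m^3/s


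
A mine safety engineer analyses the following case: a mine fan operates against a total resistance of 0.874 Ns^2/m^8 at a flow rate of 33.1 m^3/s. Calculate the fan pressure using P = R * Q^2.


957.5631 Pa

Compute Q^2:
Q^2 = 33.1^2 = 1095.61
Compute pressure:
P = R * Q^2 = 0.874 * 1095.61
= 957.5631 Pa


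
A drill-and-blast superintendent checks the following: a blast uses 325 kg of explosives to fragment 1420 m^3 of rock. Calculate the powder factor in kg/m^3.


0.2289 kg/m^3

Powder factor = explosive mass / rock volume
= 325 / 1420
= 0.2289 kg/m^3


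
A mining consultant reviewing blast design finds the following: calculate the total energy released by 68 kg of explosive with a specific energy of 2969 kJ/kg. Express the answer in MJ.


201.892 MJ

Energy = mass * specific_energy / 1000
= 68 * 2969 / 1000
= 201892 / 1000
= 201.892 MJ


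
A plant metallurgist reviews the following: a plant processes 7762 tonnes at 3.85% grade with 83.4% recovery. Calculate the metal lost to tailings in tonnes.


Total metal in feed:
= 7762 * 3.85 / 100 = 298.837 tonnes
Metal recovered:
= 298.837 * 83.4 / 100 = 249.230058 tonnes
Metal lost to tailings:
= 298.837 - 249.230058
= 49.6069 tonnes

49.6069 tonnes


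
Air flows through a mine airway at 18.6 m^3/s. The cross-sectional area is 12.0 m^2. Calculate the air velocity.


1.55 m/s

Velocity = flow rate / cross-sectional area
= 18.6 / 12.0
= 1.55 m/s


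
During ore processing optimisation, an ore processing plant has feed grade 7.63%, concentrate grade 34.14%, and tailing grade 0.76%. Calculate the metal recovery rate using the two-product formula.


92.0893%

Using the two-product formula:
R = 100 * c * (f - t) / (f * (c - t))
Numerator = 100 * 34.14 * (7.63 - 0.76)
= 100 * 34.14 * 6.87
= 23454.18
Denominator = 7.63 * (34.14 - 0.76)
= 7.63 * 33.38
= 254.6894
R = 23454.18 / 254.6894
= 92.0893%


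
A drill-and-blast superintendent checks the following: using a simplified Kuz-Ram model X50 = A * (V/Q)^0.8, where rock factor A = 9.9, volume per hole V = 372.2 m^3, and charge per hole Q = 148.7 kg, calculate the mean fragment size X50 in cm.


Compute V/Q:
V/Q = 372.2 / 148.7 = 2.503026227
Raise to the power 0.8:
(V/Q)^0.8 = 2.503026227^0.8 = 2.083398371
Multiply by A:
X50 = 9.9 * 2.083398371
= 20.6256 cm

20.6256 cm


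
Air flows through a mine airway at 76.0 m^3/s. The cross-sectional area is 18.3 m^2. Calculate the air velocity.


4.153 m/s

Velocity = flow rate / cross-sectional area
= 76.0 / 18.3
= 4.153 m/s


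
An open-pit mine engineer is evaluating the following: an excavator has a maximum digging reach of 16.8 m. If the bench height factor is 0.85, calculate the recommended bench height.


Bench height = reach * factor
= 16.8 * 0.85
= 14.28 m

14.28 m


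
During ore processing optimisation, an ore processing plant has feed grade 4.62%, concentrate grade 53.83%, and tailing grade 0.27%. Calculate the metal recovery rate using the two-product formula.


Using the two-product formula:
R = 100 * c * (f - t) / (f * (c - t))
Numerator = 100 * 53.83 * (4.62 - 0.27)
= 100 * 53.83 * 4.35
= 23416.05
Denominator = 4.62 * (53.83 - 0.27)
= 4.62 * 53.56
= 247.4472
R = 23416.05 / 247.4472
= 94.6305%

94.6305%


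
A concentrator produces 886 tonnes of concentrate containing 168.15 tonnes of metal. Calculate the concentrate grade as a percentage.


Grade = (metal in concentrate / concentrate mass) * 100
= (168.15 / 886) * 100
= 0.189785553 * 100
= 18.9786%

18.9786%


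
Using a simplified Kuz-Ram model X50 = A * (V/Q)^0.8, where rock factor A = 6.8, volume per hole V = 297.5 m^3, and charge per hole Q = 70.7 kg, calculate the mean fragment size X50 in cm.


Compute V/Q:
V/Q = 297.5 / 70.7 = 4.207920792
Raise to the power 0.8:
(V/Q)^0.8 = 4.207920792^0.8 = 3.156850716
Multiply by A:
X50 = 6.8 * 3.156850716
= 21.4666 cm

21.4666 cm


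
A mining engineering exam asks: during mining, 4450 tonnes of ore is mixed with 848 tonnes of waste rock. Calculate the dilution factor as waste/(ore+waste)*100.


16.006%

Total material = ore + waste
= 4450 + 848 = 5298 tonnes
Dilution = waste / total * 100
= 848 / 5298 * 100
= 0.1600604002 * 100
= 16.006%


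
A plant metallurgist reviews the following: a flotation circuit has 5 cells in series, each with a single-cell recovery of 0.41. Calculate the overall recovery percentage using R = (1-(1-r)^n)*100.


Complement of single-cell recovery:
1 - r = 1 - 0.41 = 0.59
Raise to power n:
(1 - r)^5 = 0.59^5 = 0.0714924299
Overall recovery:
R = (1 - 0.0714924299) * 100
= 92.8508%

92.8508%


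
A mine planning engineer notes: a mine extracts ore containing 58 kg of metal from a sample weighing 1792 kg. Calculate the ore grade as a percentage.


Ore grade = (metal mass / ore mass) * 100
= (58 / 1792) * 100
= 0.03236607143 * 100
= 3.2366%

3.2366%


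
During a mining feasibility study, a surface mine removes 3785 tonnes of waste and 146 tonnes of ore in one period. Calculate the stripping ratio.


Stripping ratio = waste tonnage / ore tonnage
= 3785 / 146
= 25.9247

25.9247


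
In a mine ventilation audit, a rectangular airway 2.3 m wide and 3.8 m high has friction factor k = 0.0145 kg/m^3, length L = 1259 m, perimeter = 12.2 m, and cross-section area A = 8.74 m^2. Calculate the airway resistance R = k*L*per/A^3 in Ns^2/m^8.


Compute the numerator:
k * L * per = 0.0145 * 1259 * 12.2
= 222.7171
Compute the denominator:
A^3 = 8.74^3 = 667.627624
Resistance:
R = 222.7171 / 667.627624
= 0.3336 Ns^2/m^8

0.3336 Ns^2/m^8


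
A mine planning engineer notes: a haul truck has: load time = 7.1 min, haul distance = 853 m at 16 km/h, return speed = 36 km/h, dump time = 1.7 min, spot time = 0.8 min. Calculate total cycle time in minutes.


14.2204 min

Convert haul speed to m/min: 16 * 1000/60 = 266.6666667 m/min
Haul time = 853 / 266.6666667 = 3.19875 min
Convert return speed to m/min: 36 * 1000/60 = 600 m/min
Return time = 853 / 600 = 1.421666667 min
Total cycle time:
= 7.1 + 3.19875 + 1.7 + 1.421666667 + 0.8
= 14.2204 min


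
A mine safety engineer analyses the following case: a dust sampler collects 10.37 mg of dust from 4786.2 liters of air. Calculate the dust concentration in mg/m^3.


Convert liters to m^3: 1 m^3 = 1000 L
Concentration = mass / volume * 1000
= 10.37 / 4786.2 * 1000
= 0.002166645773 * 1000
= 2.1666 mg/m^3

2.1666 mg/m^3


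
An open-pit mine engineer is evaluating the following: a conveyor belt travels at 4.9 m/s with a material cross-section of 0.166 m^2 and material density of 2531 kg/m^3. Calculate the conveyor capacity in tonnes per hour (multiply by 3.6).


Volumetric flow = speed * area
= 4.9 * 0.166 = 0.8134 m^3/s
Mass flow = volumetric * density
= 0.8134 * 2531 = 2058.7154 kg/s
Convert to t/h: multiply by 3.6
Capacity = 2058.7154 * 3.6
= 7411.3754 t/h

7411.3754 t/h


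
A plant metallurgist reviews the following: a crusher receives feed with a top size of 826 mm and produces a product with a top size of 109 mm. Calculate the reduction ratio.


Reduction ratio = feed size / product size
= 826 / 109
= 7.578

7.578


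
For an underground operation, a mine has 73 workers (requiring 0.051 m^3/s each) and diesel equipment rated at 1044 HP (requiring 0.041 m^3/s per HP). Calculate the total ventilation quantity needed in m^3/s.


46.527 m^3/s

Airflow for workers:
Q_people = 73 * 0.051 = 3.723 m^3/s
Airflow for diesel equipment:
Q_diesel = 1044 * 0.041 = 42.804 m^3/s
Total ventilation:
Q_total = 3.723 + 42.804
= 46.527 m^3/s


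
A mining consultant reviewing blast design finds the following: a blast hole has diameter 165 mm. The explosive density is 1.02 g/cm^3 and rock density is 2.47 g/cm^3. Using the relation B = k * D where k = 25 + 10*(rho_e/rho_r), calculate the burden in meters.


4.8064 m

First, compute k:
rho_e / rho_r = 1.02 / 2.47 = 0.4129554656
k = 25 + 10 * 0.4129554656 = 29.12955466
Then, compute burden:
B = k * D / 1000 = 29.12955466 * 165 / 1000
= 4806.376518 / 1000
= 4.8064 m


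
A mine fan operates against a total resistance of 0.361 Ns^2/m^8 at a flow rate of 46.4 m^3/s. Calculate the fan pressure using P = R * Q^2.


777.2186 Pa

Compute Q^2:
Q^2 = 46.4^2 = 2152.96
Compute pressure:
P = R * Q^2 = 0.361 * 2152.96
= 777.2186 Pa


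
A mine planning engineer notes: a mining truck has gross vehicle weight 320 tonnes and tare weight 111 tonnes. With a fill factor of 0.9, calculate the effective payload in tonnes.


188.1 tonnes

Maximum payload = gross - tare
= 320 - 111 = 209 tonnes
Effective payload = max payload * fill factor
= 209 * 0.9
= 188.1 tonnes


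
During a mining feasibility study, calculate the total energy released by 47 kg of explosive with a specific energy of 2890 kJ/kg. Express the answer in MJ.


Energy = mass * specific_energy / 1000
= 47 * 2890 / 1000
= 135830 / 1000
= 135.83 MJ

135.83 MJ


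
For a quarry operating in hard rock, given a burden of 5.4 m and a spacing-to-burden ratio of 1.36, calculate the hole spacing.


Spacing = burden * ratio
= 5.4 * 1.36
= 7.344 m

7.344 m


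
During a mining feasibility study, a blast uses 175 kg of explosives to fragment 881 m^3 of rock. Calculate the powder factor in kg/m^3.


0.1986 kg/m^3

Powder factor = explosive mass / rock volume
= 175 / 881
= 0.1986 kg/m^3


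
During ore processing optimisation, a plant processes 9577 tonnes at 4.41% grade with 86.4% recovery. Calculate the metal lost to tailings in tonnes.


57.439 tonnes

Total metal in feed:
= 9577 * 4.41 / 100 = 422.3457 tonnes
Metal recovered:
= 422.3457 * 86.4 / 100 = 364.9066848 tonnes
Metal lost to tailings:
= 422.3457 - 364.9066848
= 57.439 tonnes


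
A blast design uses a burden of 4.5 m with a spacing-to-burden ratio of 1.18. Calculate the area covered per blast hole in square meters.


First, find the spacing:
Spacing = burden * ratio = 4.5 * 1.18
= 5.31 m
Then, calculate the area:
Area = burden * spacing = 4.5 * 5.31
= 23.895 m^2

23.895 m^2


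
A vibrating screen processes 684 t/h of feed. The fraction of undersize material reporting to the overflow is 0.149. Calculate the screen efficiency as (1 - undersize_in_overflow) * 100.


Screen efficiency = (1 - fraction of undersize in overflow) * 100
= (1 - 0.149) * 100
= 0.851 * 100
= 85.1%

85.1%


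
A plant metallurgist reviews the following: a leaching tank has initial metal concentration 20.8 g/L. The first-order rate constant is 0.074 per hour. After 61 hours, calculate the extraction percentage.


Compute the exponent:
-k * t = -0.074 * 61 = -4.514
Remaining concentration:
C = 20.8 * exp(-4.514)
= 20.8 * 0.01095455421
= 0.2278547275 g/L
Extracted = 20.8 - 0.2278547275 = 20.57214527 g/L
Extraction % = 20.57214527 / 20.8 * 100
= 98.9045%

98.9045%


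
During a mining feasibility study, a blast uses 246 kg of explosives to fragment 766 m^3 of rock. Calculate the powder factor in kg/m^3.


0.3211 kg/m^3

Powder factor = explosive mass / rock volume
= 246 / 766
= 0.3211 kg/m^3


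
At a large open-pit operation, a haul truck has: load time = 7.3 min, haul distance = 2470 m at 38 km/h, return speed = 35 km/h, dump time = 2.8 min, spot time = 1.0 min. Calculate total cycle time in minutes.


19.2343 min

Convert haul speed to m/min: 38 * 1000/60 = 633.3333333 m/min
Haul time = 2470 / 633.3333333 = 3.9 min
Convert return speed to m/min: 35 * 1000/60 = 583.3333333 m/min
Return time = 2470 / 583.3333333 = 4.234285714 min
Total cycle time:
= 7.3 + 3.9 + 2.8 + 4.234285714 + 1.0
= 19.2343 min


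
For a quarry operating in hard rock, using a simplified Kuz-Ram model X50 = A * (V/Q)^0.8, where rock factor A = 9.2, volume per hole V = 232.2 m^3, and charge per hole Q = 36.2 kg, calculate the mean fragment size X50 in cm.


40.6922 cm

Compute V/Q:
V/Q = 232.2 / 36.2 = 6.414364641
Raise to the power 0.8:
(V/Q)^0.8 = 6.414364641^0.8 = 4.423060867
Multiply by A:
X50 = 9.2 * 4.423060867
= 40.6922 cm


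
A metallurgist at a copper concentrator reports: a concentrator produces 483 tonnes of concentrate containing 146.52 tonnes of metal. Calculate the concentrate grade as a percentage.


30.3354%

Grade = (metal in concentrate / concentrate mass) * 100
= (146.52 / 483) * 100
= 0.3033540373 * 100
= 30.3354%


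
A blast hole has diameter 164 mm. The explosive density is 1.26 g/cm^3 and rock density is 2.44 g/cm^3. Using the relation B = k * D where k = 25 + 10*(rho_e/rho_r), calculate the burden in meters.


4.9469 m

First, compute k:
rho_e / rho_r = 1.26 / 2.44 = 0.5163934426
k = 25 + 10 * 0.5163934426 = 30.16393443
Then, compute burden:
B = k * D / 1000 = 30.16393443 * 164 / 1000
= 4946.885246 / 1000
= 4.9469 m


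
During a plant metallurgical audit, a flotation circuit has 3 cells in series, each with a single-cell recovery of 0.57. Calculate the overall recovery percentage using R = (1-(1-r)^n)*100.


Complement of single-cell recovery:
1 - r = 1 - 0.57 = 0.43
Raise to power n:
(1 - r)^3 = 0.43^3 = 0.079507
Overall recovery:
R = (1 - 0.079507) * 100
= 92.0493%

92.0493%


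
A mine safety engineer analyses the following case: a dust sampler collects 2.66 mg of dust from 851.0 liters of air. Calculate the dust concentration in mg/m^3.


3.1257 mg/m^3

Convert liters to m^3: 1 m^3 = 1000 L
Concentration = mass / volume * 1000
= 2.66 / 851.0 * 1000
= 0.00312573443 * 1000
= 3.1257 mg/m^3


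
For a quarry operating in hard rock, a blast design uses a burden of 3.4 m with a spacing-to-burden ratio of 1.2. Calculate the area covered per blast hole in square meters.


13.872 m^2

First, find the spacing:
Spacing = burden * ratio = 3.4 * 1.2
= 4.08 m
Then, calculate the area:
Area = burden * spacing = 3.4 * 4.08
= 13.872 m^2


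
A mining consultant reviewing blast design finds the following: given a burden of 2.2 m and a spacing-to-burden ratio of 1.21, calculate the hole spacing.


Spacing = burden * ratio
= 2.2 * 1.21
= 2.662 m

2.662 m


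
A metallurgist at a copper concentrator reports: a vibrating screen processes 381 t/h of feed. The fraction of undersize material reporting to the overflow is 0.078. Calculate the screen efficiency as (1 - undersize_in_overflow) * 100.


92.2%

Screen efficiency = (1 - fraction of undersize in overflow) * 100
= (1 - 0.078) * 100
= 0.922 * 100
= 92.2%


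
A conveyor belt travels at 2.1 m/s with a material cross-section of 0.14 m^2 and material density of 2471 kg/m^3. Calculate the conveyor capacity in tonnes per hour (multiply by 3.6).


2615.3064 t/h

Volumetric flow = speed * area
= 2.1 * 0.14 = 0.294 m^3/s
Mass flow = volumetric * density
= 0.294 * 2471 = 726.474 kg/s
Convert to t/h: multiply by 3.6
Capacity = 726.474 * 3.6
= 2615.3064 t/h


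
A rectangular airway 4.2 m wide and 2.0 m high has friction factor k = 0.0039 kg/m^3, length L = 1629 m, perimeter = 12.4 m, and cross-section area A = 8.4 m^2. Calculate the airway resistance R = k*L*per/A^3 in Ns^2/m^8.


Compute the numerator:
k * L * per = 0.0039 * 1629 * 12.4
= 78.77844
Compute the denominator:
A^3 = 8.4^3 = 592.704
Resistance:
R = 78.77844 / 592.704
= 0.1329 Ns^2/m^8

0.1329 Ns^2/m^8


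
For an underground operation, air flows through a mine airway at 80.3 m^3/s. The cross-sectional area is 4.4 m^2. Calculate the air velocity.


18.25 m/s

Velocity = flow rate / cross-sectional area
= 80.3 / 4.4
= 18.25 m/s


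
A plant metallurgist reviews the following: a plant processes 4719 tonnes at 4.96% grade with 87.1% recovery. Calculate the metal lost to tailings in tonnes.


30.194 tonnes

Total metal in feed:
= 4719 * 4.96 / 100 = 234.0624 tonnes
Metal recovered:
= 234.0624 * 87.1 / 100 = 203.8683504 tonnes
Metal lost to tailings:
= 234.0624 - 203.8683504
= 30.194 tonnes


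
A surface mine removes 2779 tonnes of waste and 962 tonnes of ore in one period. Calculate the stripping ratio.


Stripping ratio = waste tonnage / ore tonnage
= 2779 / 962
= 2.8888

2.8888


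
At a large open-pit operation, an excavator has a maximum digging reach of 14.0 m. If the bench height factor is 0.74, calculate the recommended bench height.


Bench height = reach * factor
= 14.0 * 0.74
= 10.36 m

10.36 m


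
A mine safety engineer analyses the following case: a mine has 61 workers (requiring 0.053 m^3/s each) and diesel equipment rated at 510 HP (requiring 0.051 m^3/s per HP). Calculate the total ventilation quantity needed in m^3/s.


Airflow for workers:
Q_people = 61 * 0.053 = 3.233 m^3/s
Airflow for diesel equipment:
Q_diesel = 510 * 0.051 = 26.01 m^3/s
Total ventilation:
Q_total = 3.233 + 26.01
= 29.243 m^3/s

29.243 m^3/s


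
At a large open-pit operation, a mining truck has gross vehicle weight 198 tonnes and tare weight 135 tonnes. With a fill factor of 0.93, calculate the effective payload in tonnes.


Maximum payload = gross - tare
= 198 - 135 = 63 tonnes
Effective payload = max payload * fill factor
= 63 * 0.93
= 58.59 tonnes

58.59 tonnes


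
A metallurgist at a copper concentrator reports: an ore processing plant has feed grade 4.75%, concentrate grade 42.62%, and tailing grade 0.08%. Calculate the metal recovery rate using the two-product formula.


Using the two-product formula:
R = 100 * c * (f - t) / (f * (c - t))
Numerator = 100 * 42.62 * (4.75 - 0.08)
= 100 * 42.62 * 4.67
= 19903.54
Denominator = 4.75 * (42.62 - 0.08)
= 4.75 * 42.54
= 202.065
R = 19903.54 / 202.065
= 98.5007%

98.5007%


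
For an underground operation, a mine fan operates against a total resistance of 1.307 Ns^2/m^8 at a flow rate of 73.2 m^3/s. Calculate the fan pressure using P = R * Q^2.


Compute Q^2:
Q^2 = 73.2^2 = 5358.24
Compute pressure:
P = R * Q^2 = 1.307 * 5358.24
= 7003.2197 Pa

7003.2197 Pa


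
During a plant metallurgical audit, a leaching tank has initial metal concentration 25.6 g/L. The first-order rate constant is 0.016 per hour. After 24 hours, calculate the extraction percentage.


Compute the exponent:
-k * t = -0.016 * 24 = -0.384
Remaining concentration:
C = 25.6 * exp(-0.384)
= 25.6 * 0.6811314272
= 17.43696454 g/L
Extracted = 25.6 - 17.43696454 = 8.163035464 g/L
Extraction % = 8.163035464 / 25.6 * 100
= 31.8869%

31.8869%


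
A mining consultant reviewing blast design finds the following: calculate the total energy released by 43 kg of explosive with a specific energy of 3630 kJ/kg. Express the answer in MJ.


Energy = mass * specific_energy / 1000
= 43 * 3630 / 1000
= 156090 / 1000
= 156.09 MJ

156.09 MJ


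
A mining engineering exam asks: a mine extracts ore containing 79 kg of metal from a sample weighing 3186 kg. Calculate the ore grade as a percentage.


Ore grade = (metal mass / ore mass) * 100
= (79 / 3186) * 100
= 0.02479598242 * 100
= 2.4796%

2.4796%


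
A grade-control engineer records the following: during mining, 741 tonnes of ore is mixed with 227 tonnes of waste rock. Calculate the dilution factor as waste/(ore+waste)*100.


Total material = ore + waste
= 741 + 227 = 968 tonnes
Dilution = waste / total * 100
= 227 / 968 * 100
= 0.2345041322 * 100
= 23.4504%

23.4504%


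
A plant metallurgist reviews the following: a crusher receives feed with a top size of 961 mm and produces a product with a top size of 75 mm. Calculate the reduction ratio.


12.8133

Reduction ratio = feed size / product size
= 961 / 75
= 12.8133


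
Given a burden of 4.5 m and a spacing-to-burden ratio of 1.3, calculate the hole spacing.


Spacing = burden * ratio
= 4.5 * 1.3
= 5.85 m

5.85 m


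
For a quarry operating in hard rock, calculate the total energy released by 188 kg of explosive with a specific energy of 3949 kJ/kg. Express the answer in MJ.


Energy = mass * specific_energy / 1000
= 188 * 3949 / 1000
= 742412 / 1000
= 742.412 MJ

742.412 MJ


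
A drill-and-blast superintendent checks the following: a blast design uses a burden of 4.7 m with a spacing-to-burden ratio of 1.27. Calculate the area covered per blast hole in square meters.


First, find the spacing:
Spacing = burden * ratio = 4.7 * 1.27
= 5.969 m
Then, calculate the area:
Area = burden * spacing = 4.7 * 5.969
= 28.0543 m^2

28.0543 m^2


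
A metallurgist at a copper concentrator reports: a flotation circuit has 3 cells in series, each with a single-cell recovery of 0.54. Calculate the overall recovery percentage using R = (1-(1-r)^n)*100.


90.2664%

Complement of single-cell recovery:
1 - r = 1 - 0.54 = 0.46
Raise to power n:
(1 - r)^3 = 0.46^3 = 0.097336
Overall recovery:
R = (1 - 0.097336) * 100
= 90.2664%
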